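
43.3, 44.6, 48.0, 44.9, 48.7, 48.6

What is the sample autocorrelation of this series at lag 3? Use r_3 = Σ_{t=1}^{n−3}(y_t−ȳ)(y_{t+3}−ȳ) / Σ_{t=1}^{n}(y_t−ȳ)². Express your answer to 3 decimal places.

Mean ȳ = (43.3 + 44.6 + 48.0 + 44.9 + 48.7 + 48.6)/6 = 46.3500
Deviations from mean: -3.0500, -1.7500, 1.6500, -1.4500, 2.3500, 2.2500
Numerator Σ_{t=1}^{3}(y_t−ȳ)(y_{t+3}−ȳ) = 4.0225
Denominator Σ(y_t−ȳ)² = 27.7750
r_3 = 4.0225 / 27.7750 = 0.145

0.145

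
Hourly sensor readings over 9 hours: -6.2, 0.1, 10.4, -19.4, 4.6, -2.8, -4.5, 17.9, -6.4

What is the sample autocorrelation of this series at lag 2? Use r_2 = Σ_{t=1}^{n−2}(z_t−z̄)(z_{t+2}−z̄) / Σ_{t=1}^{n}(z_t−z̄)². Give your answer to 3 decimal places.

Mean z̄ = (-6.2 + 0.1 + 10.4 − 19.4 + 4.6 − 2.8 − 4.5 + 17.9 − 6.4)/9 = -0.7000
Σ(z_t−z̄)(z_{t+2}−z̄) = (-61.0500) + (-14.9600) + (58.8300) + (39.2700) + (-20.1400) + (-39.0600) + (21.6600) = -15.4500
Denominator Σ(z_t−z̄)² = 929.1800
r_2 = -15.4500 / 929.1800 = -0.017

-0.017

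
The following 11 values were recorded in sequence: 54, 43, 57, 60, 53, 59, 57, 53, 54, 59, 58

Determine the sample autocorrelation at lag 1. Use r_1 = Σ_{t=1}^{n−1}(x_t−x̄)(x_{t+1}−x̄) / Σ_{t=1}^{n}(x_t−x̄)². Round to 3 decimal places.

-0.027

Mean x̄ = (54 + 43 + 57 + 60 + 53 + 59 + 57 + 53 + 54 + 59 + 58)/11 = 55.1818
Numerator Σ_{t=1}^{10}(x_t−x̄)(x_{t+1}−x̄) = -6.0331
Denominator Σ(x_t−x̄)² = 227.6364
r_1 = -6.0331 / 227.6364 = -0.027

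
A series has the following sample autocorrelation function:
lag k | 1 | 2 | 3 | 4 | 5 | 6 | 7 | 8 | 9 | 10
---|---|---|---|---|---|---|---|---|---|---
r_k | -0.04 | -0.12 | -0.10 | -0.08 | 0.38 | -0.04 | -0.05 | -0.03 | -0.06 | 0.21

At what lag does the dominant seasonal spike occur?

5

The largest autocorrelation is r_5 = 0.38, with a weaker echo at lag 10 (0.21); the remaining lags stay at or below -0.03.
The dominant spike at lag 5 indicates a seasonal period of 5.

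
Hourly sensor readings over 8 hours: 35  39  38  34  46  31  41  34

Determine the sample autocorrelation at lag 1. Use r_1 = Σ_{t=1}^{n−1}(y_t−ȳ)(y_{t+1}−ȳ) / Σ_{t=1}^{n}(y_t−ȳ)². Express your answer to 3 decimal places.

-0.776

Mean ȳ = (35 + 39 + 38 + 34 + 46 + 31 + 41 + 34)/8 = 37.2500
Deviations from mean: -2.2500, 1.7500, 0.7500, -3.2500, 8.7500, -6.2500, 3.7500, -3.2500
Σ(y_t−ȳ)(y_{t+1}−ȳ) = (-3.9375) + (1.3125) + (-2.4375) + (-28.4375) + (-54.6875) + (-23.4375) + (-12.1875) = -123.8125
Denominator Σ(y_t−ȳ)² = 159.5000
r_1 = -123.8125 / 159.5000 = -0.776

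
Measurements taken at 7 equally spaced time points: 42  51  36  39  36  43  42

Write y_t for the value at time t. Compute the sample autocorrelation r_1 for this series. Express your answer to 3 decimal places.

-0.176

Mean ȳ = (42 + 51 + 36 + 39 + 36 + 43 + 42)/7 = 41.2857
Deviations from mean: 0.7143, 9.7143, -5.2857, -2.2857, -5.2857, 1.7143, 0.7143
Σ(y_t−ȳ)(y_{t+1}−ȳ) = (6.9388) + (-51.3469) + (12.0816) + (12.0816) + (-9.0612) + (1.2245) = -28.0816
Denominator Σ(y_t−ȳ)² = 159.4286
r_1 = -28.0816 / 159.4286 = -0.176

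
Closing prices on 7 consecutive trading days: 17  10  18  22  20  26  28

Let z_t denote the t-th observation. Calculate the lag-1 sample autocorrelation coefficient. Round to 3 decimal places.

0.436

Mean z̄ = (17 + 10 + 18 + 22 + 20 + 26 + 28)/7 = 20.1429
Deviations from mean: -3.1429, -10.1429, -2.1429, 1.8571, -0.1429, 5.8571, 7.8571
Numerator Σ_{t=1}^{6}(z_t−z̄)(z_{t+1}−z̄) = 94.5510
Denominator Σ(z_t−z̄)² = 216.8571
r_1 = 94.5510 / 216.8571 = 0.436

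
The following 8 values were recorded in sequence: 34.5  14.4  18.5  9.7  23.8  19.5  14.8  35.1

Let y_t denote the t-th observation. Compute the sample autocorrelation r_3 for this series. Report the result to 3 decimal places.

Mean ȳ = (34.5 + 14.4 + 18.5 + 9.7 + 23.8 + 19.5 + 14.8 + 35.1)/8 = 21.2875
Deviations from mean: 13.2125, -6.8875, -2.7875, -11.5875, 2.5125, -1.7875, -6.4875, 13.8125
Σ(y_t−ȳ)(y_{t+3}−ȳ) = (-153.0998) + (-17.3048) + (4.9827) + (75.1739) + (34.7039) = -55.5442
Denominator Σ(y_t−ȳ)² = 606.4288
r_3 = -55.5442 / 606.4288 = -0.092

-0.092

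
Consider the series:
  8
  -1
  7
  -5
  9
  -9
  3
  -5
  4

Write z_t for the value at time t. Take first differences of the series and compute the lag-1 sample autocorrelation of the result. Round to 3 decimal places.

First differences Δz: -9, 8, -12, 14, -18, 12, -8, 9
Mean of differences = -0.5000
Numerator Σ(Δz_t−Δz̄)(Δz_{t+1}−Δz̄) = -974.2500
Denominator Σ(Δz_t−Δz̄)² = 1096.0000
r_1(Δz) = -974.2500 / 1096.0000 = -0.889

-0.889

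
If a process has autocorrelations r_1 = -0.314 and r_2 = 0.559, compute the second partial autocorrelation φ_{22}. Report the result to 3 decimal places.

φ_{22} = (r_2 − r_1²) / (1 − r_1²)
r_1² = (-0.314)² = 0.098596
Numerator = 0.559 − 0.0986 = 0.4604; denominator = 1 − 0.0986 = 0.9014
φ_{22} = 0.4604 / 0.9014 = 0.511

0.511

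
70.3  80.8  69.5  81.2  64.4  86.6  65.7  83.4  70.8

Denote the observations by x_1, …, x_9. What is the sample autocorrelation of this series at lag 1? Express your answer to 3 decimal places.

-0.920

Mean x̄ = (70.3 + 80.8 + 69.5 + 81.2 + 64.4 + 86.6 + 65.7 + 83.4 + 70.8)/9 = 74.7444
Numerator Σ_{t=1}^{8}(x_t−x̄)(x_{t+1}−x̄) = -501.5986
Denominator Σ(x_t−x̄)² = 545.4422
r_1 = -501.5986 / 545.4422 = -0.920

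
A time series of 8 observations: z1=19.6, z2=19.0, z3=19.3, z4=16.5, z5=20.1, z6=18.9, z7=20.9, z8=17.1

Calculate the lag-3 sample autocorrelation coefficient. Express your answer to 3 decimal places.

Mean z̄ = (19.6 + 19.0 + 19.3 + 16.5 + 20.1 + 18.9 + 20.9 + 17.1)/8 = 18.9250
Numerator Σ_{t=1}^{5}(z_t−z̄)(z_{t+3}−z̄) = -8.4919
Denominator Σ(z_t−z̄)² = 15.0950
r_3 = -8.4919 / 15.0950 = -0.563

-0.563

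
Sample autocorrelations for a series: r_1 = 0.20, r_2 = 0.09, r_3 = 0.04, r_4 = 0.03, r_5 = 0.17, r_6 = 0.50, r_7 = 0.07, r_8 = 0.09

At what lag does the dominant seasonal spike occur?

The largest autocorrelation is r_6 = 0.50; the remaining lags stay at or below 0.20. The elevated value at lag 1 (0.20), dropping to 0.09 at lag 2, reflects decaying short-term dependence rather than seasonality.
The dominant spike at lag 6 indicates a seasonal period of 6.

6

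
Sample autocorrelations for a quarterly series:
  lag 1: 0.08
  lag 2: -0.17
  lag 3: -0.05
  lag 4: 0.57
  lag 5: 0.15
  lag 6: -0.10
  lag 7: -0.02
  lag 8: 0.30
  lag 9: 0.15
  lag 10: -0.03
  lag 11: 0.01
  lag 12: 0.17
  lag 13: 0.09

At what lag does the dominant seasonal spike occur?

The largest autocorrelation is r_4 = 0.57, with weaker echoes at lags 8 (0.30) and 12 (0.17); the remaining lags stay at or below 0.15.
The dominant spike at lag 4 indicates a seasonal period of 4.

4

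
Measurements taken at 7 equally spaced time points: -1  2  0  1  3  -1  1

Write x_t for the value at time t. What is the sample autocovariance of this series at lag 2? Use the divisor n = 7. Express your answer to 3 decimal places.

Mean x̄ = (-1 + 2 + 0 + 1 + 3 − 1 + 1)/7 = 0.7143
Deviations: -1.7143, 1.2857, -0.7143, 0.2857, 2.2857, -1.7143, 0.2857
Σ_{t=1}^{5}(x_t−x̄)(x_{t+2}−x̄) = 0.1224
γ_2 = 0.1224 / 7 = 0.017

0.017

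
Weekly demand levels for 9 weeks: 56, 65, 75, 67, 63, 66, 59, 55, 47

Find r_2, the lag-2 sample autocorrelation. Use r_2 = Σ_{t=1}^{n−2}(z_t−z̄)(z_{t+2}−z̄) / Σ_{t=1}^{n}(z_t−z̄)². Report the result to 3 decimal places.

-0.010

Mean z̄ = (56 + 65 + 75 + 67 + 63 + 66 + 59 + 55 + 47)/9 = 61.4444
Numerator Σ_{t=1}^{7}(z_t−z̄)(z_{t+2}−z̄) = -5.5062
Denominator Σ(z_t−z̄)² = 536.2222
r_2 = -5.5062 / 536.2222 = -0.010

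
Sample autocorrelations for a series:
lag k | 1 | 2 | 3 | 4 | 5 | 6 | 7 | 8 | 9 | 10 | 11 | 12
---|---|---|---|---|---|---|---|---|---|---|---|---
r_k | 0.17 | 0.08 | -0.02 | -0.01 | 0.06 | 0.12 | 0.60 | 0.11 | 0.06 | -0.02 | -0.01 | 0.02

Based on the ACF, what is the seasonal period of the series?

The largest autocorrelation is r_7 = 0.60; the remaining lags stay at or below 0.17.
The dominant spike at lag 7 indicates a seasonal period of 7.

7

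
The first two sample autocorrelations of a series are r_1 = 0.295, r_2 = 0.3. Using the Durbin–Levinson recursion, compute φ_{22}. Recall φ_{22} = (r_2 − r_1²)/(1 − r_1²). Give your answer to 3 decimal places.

φ_{22} = (r_2 − r_1²) / (1 − r_1²)
r_1² = (0.295)² = 0.087025
Numerator = 0.3 − 0.0870 = 0.2130; denominator = 1 − 0.0870 = 0.9130
φ_{22} = 0.2130 / 0.9130 = 0.233

0.233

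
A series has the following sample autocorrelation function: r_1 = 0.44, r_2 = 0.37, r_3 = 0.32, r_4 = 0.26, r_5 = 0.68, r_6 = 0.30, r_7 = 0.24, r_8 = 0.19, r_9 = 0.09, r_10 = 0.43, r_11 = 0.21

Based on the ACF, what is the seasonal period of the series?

The largest autocorrelation is r_5 = 0.68; the remaining lags stay at or below 0.44. The elevated value at lag 1 (0.44), dropping to 0.37 at lag 2, reflects decaying short-term dependence rather than seasonality.
The dominant spike at lag 5 indicates a seasonal period of 5.

5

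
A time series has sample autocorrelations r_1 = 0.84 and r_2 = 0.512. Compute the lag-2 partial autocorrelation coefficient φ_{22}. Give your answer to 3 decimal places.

φ_{22} = (r_2 − r_1²) / (1 − r_1²)
r_1² = (0.84)² = 0.7056
Numerator = 0.512 − 0.7056 = -0.1936; denominator = 1 − 0.7056 = 0.2944
φ_{22} = -0.1936 / 0.2944 = -0.658

-0.658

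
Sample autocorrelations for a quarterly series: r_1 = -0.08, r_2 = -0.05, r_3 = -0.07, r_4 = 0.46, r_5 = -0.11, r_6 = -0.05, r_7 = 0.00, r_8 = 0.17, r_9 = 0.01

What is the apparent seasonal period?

The largest autocorrelation is r_4 = 0.46, with a weaker echo at lag 8 (0.17); the remaining lags stay at or below 0.01.
The dominant spike at lag 4 indicates a seasonal period of 4.

4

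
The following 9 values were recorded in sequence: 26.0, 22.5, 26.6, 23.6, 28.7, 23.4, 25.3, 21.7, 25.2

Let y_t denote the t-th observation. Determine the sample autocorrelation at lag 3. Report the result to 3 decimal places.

-0.678

Mean ȳ = (26.0 + 22.5 + 26.6 + 23.6 + 28.7 + 23.4 + 25.3 + 21.7 + 25.2)/9 = 24.7778
Σ(y_t−ȳ)(y_{t+3}−ȳ) = (-1.4395) + (-8.9340) + (-2.5106) + (-0.6151) + (-12.0717) + (-0.5817) = -26.1526
Denominator Σ(y_t−ȳ)² = 38.5956
r_3 = -26.1526 / 38.5956 = -0.678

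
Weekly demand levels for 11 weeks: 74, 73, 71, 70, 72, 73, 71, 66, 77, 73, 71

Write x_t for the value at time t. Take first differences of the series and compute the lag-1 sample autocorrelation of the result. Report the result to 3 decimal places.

First differences Δx: -1, -2, -1, 2, 1, -2, -5, 11, -4, -2
Mean of differences = -0.3000
Numerator Σ(Δx_t−Δx̄)(Δx_{t+1}−Δx̄) = -79.0900
Denominator Σ(Δx_t−Δx̄)² = 180.1000
r_1(Δx) = -79.0900 / 180.1000 = -0.439

-0.439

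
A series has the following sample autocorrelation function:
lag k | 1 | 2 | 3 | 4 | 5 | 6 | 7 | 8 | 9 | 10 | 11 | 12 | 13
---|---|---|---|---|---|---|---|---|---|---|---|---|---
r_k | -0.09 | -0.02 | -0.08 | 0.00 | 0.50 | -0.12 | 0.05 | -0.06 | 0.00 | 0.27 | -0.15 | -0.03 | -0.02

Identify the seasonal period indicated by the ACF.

The largest autocorrelation is r_5 = 0.50, with a weaker echo at lag 10 (0.27); the remaining lags stay at or below 0.05.
The dominant spike at lag 5 indicates a seasonal period of 5.

5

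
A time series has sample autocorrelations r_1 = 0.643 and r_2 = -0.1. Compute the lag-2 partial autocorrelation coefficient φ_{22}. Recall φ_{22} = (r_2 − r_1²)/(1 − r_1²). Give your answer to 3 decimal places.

-0.875

φ_{22} = (r_2 − r_1²) / (1 − r_1²)
r_1² = (0.643)² = 0.413449
Numerator = -0.1 − 0.4134 = -0.5134; denominator = 1 − 0.4134 = 0.5866
φ_{22} = -0.5134 / 0.5866 = -0.875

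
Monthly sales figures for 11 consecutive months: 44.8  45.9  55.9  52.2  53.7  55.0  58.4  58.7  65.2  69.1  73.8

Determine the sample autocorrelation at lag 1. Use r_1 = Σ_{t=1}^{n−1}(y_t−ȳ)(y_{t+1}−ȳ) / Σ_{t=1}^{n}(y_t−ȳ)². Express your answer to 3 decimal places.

0.606

Mean ȳ = (44.8 + 45.9 + 55.9 + 52.2 + 53.7 + 55.0 + 58.4 + 58.7 + 65.2 + 69.1 + 73.8)/11 = 57.5182
Numerator Σ_{t=1}^{10}(y_t−ȳ)(y_{t+1}−ȳ) = 490.5315
Denominator Σ(y_t−ȳ)² = 808.9764
r_1 = 490.5315 / 808.9764 = 0.606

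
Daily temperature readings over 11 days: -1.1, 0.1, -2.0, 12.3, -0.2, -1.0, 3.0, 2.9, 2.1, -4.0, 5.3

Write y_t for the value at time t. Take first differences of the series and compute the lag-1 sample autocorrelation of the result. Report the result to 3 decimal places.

-0.505

First differences Δy: 1.2, -2.1, 14.3, -12.5, -0.8, 4.0, -0.1, -0.8, -6.1, 9.3
Mean of differences = 0.6400
Numerator Σ(Δy_t−Δȳ)(Δy_{t+1}−Δȳ) = -254.4556
Denominator Σ(Δy_t−Δȳ)² = 503.4840
r_1(Δy) = -254.4556 / 503.4840 = -0.505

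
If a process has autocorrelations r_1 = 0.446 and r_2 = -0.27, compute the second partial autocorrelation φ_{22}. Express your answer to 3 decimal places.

-0.585

φ_{22} = (r_2 − r_1²) / (1 − r_1²)
r_1² = (0.446)² = 0.198916
Numerator = -0.27 − 0.1989 = -0.4689; denominator = 1 − 0.1989 = 0.8011
φ_{22} = -0.4689 / 0.8011 = -0.585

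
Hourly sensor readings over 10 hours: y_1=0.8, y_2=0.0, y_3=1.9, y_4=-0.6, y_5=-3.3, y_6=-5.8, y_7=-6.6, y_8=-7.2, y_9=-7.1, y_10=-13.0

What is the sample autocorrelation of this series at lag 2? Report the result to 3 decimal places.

Mean ȳ = (0.8 + 0.0 + 1.9 − 0.6 − 3.3 − 5.8 − 6.6 − 7.2 − 7.1 − 13.0)/10 = -4.0900
Numerator Σ_{t=1}^{8}(y_t−ȳ)(y_{t+2}−ȳ) = 80.9298
Denominator Σ(y_t−ȳ)² = 196.6690
r_2 = 80.9298 / 196.6690 = 0.412

0.412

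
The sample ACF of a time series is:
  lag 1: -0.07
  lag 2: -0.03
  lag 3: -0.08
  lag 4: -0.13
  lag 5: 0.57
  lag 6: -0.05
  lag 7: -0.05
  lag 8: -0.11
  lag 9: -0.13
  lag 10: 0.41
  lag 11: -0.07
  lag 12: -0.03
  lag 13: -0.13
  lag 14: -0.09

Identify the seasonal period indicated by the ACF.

The largest autocorrelation is r_5 = 0.57, with a weaker echo at lag 10 (0.41); the remaining lags stay at or below -0.03.
The dominant spike at lag 5 indicates a seasonal period of 5.

5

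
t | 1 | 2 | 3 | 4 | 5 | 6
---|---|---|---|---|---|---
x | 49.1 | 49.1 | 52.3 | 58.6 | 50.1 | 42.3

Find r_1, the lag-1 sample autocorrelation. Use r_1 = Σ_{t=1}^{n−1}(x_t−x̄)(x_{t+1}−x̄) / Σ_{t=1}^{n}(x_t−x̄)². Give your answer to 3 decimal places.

Mean x̄ = (49.1 + 49.1 + 52.3 + 58.6 + 50.1 + 42.3)/6 = 50.2500
Numerator Σ_{t=1}^{5}(x_t−x̄)(x_{t+1}−x̄) = 16.0225
Denominator Σ(x_t−x̄)² = 139.7950
r_1 = 16.0225 / 139.7950 = 0.115

0.115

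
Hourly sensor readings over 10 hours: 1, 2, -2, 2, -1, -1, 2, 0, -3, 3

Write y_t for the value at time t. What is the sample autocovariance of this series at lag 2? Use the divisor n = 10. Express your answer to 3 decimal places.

Mean ȳ = (1 + 2 − 2 + 2 − 1 − 1 + 2 + 0 − 3 + 3)/10 = 0.3000
Σ_{t=1}^{8}(y_t−ȳ)(y_{t+2}−ȳ) = -6.1800
γ_2 = -6.1800 / 10 = -0.618

-0.618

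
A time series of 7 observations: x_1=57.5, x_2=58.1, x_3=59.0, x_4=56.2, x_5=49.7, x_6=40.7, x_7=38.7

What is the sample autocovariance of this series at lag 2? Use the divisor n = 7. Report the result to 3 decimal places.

Mean x̄ = (57.5 + 58.1 + 59.0 + 56.2 + 49.7 + 40.7 + 38.7)/7 = 51.4143
Deviations: 6.0857, 6.6857, 7.5857, 4.7857, -1.7143, -10.7143, -12.7143
Σ_{t=1}^{5}(x_t−x̄)(x_{t+2}−x̄) = 35.6767
γ_2 = 35.6767 / 7 = 5.097

5.097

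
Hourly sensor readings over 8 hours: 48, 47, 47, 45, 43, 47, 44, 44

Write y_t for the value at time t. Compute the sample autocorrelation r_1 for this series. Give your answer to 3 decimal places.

0.115

Mean ȳ = (48 + 47 + 47 + 45 + 43 + 47 + 44 + 44)/8 = 45.6250
Deviations from mean: 2.3750, 1.3750, 1.3750, -0.6250, -2.6250, 1.3750, -1.6250, -1.6250
Σ(y_t−ȳ)(y_{t+1}−ȳ) = (3.2656) + (1.8906) + (-0.8594) + (1.6406) + (-3.6094) + (-2.2344) + (2.6406) = 2.7344
Denominator Σ(y_t−ȳ)² = 23.8750
r_1 = 2.7344 / 23.8750 = 0.115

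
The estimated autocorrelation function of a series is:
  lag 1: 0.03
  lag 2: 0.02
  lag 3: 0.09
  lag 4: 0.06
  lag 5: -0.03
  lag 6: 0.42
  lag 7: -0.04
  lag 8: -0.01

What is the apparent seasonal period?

The largest autocorrelation is r_6 = 0.42; the remaining lags stay at or below 0.09.
The dominant spike at lag 6 indicates a seasonal period of 6.

6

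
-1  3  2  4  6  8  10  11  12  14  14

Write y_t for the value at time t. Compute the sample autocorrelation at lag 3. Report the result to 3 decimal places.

Mean ȳ = (-1 + 3 + 2 + 4 + 6 + 8 + 10 + 11 + 12 + 14 + 14)/11 = 7.5455
Numerator Σ_{t=1}^{8}(y_t−ȳ)(y_{t+3}−ȳ) = 60.9256
Denominator Σ(y_t−ȳ)² = 260.7273
r_3 = 60.9256 / 260.7273 = 0.234

0.234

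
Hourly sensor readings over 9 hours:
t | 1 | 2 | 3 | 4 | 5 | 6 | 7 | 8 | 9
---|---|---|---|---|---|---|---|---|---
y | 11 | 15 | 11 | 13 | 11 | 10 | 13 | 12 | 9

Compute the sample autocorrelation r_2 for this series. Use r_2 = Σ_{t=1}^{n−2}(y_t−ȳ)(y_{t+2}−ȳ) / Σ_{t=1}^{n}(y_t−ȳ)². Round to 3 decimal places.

-0.073

Mean ȳ = (11 + 15 + 11 + 13 + 11 + 10 + 13 + 12 + 9)/9 = 11.6667
Σ(y_t−ȳ)(y_{t+2}−ȳ) = (0.4444) + (4.4444) + (0.4444) + (-2.2222) + (-0.8889) + (-0.5556) + (-3.5556) = -1.8889
Denominator Σ(y_t−ȳ)² = 26.0000
r_2 = -1.8889 / 26.0000 = -0.073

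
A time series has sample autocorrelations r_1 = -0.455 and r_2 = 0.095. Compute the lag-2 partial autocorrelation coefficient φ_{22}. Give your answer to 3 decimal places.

φ_{22} = (r_2 − r_1²) / (1 − r_1²)
r_1² = (-0.455)² = 0.207025
Numerator = 0.095 − 0.2070 = -0.1120; denominator = 1 − 0.2070 = 0.7930
φ_{22} = -0.1120 / 0.7930 = -0.141

-0.141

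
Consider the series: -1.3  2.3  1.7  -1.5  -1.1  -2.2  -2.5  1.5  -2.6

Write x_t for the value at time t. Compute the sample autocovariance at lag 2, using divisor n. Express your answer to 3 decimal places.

-0.292

Mean x̄ = (-1.3 + 2.3 + 1.7 − 1.5 − 1.1 − 2.2 − 2.5 + 1.5 − 2.6)/9 = -0.6333
Σ_{t=1}^{7}(x_t−x̄)(x_{t+2}−x̄) = -2.6289
γ_2 = -2.6289 / 9 = -0.292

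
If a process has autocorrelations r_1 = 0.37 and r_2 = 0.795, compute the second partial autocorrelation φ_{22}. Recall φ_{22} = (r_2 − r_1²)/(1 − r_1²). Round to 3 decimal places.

0.762

φ_{22} = (r_2 − r_1²) / (1 − r_1²)
r_1² = (0.37)² = 0.1369
Numerator = 0.795 − 0.1369 = 0.6581; denominator = 1 − 0.1369 = 0.8631
φ_{22} = 0.6581 / 0.8631 = 0.762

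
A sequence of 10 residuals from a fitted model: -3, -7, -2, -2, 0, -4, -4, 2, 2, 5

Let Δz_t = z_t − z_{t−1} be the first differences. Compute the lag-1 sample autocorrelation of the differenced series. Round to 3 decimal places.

First differences Δz: -4, 5, 0, 2, -4, 0, 6, 0, 3
Mean of differences = 0.8889
Numerator Σ(Δz_t−Δz̄)(Δz_{t+1}−Δz̄) = -36.7901
Denominator Σ(Δz_t−Δz̄)² = 98.8889
r_1(Δz) = -36.7901 / 98.8889 = -0.372

-0.372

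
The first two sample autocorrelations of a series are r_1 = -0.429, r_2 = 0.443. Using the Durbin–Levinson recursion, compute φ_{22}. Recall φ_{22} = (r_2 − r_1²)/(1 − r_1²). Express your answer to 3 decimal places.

0.317

φ_{22} = (r_2 − r_1²) / (1 − r_1²)
r_1² = (-0.429)² = 0.184041
Numerator = 0.443 − 0.1840 = 0.2590; denominator = 1 − 0.1840 = 0.8160
φ_{22} = 0.2590 / 0.8160 = 0.317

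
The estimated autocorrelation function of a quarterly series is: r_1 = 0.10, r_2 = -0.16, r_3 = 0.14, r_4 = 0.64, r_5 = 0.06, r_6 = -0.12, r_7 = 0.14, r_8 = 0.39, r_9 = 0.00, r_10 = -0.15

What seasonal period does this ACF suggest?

4

The largest autocorrelation is r_4 = 0.64, with a weaker echo at lag 8 (0.39); the remaining lags stay at or below 0.14.
The dominant spike at lag 4 indicates a seasonal period of 4.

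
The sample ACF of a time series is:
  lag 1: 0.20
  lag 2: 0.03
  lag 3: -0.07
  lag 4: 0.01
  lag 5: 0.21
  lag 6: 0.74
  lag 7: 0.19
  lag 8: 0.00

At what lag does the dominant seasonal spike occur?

The largest autocorrelation is r_6 = 0.74; the remaining lags stay at or below 0.21.
The dominant spike at lag 6 indicates a seasonal period of 6.

6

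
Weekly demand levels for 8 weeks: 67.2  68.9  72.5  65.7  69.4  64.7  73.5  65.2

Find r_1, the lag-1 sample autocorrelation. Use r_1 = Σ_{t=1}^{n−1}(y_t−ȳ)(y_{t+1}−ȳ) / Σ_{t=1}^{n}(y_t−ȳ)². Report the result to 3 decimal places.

Mean ȳ = (67.2 + 68.9 + 72.5 + 65.7 + 69.4 + 64.7 + 73.5 + 65.2)/8 = 68.3875
Deviations from mean: -1.1875, 0.5125, 4.1125, -2.6875, 1.0125, -3.6875, 5.1125, -3.1875
Numerator Σ_{t=1}^{7}(y_t−ȳ)(y_{t+1}−ȳ) = -51.1564
Denominator Σ(y_t−ȳ)² = 76.7288
r_1 = -51.1564 / 76.7288 = -0.667

-0.667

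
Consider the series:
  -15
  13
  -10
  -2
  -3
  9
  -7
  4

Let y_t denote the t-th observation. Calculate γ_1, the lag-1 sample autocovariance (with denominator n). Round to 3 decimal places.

Mean ȳ = (-15 + 13 − 10 − 2 − 3 + 9 − 7 + 4)/8 = -1.3750
Σ_{t=1}^{7}(y_t−ȳ)(y_{t+1}−ȳ) = -418.8906
γ_1 = -418.8906 / 8 = -52.361

-52.361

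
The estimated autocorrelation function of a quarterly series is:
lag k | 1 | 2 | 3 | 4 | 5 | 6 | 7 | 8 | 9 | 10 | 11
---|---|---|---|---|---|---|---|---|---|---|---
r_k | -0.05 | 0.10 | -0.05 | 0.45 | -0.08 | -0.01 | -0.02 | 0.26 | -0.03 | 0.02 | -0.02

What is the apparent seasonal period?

4

The largest autocorrelation is r_4 = 0.45, with a weaker echo at lag 8 (0.26); the remaining lags stay at or below 0.10.
The dominant spike at lag 4 indicates a seasonal period of 4.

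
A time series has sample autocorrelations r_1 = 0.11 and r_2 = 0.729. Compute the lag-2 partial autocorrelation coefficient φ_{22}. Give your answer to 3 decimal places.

φ_{22} = (r_2 − r_1²) / (1 − r_1²)
r_1² = (0.11)² = 0.0121
Numerator = 0.729 − 0.0121 = 0.7169; denominator = 1 − 0.0121 = 0.9879
φ_{22} = 0.7169 / 0.9879 = 0.726

0.726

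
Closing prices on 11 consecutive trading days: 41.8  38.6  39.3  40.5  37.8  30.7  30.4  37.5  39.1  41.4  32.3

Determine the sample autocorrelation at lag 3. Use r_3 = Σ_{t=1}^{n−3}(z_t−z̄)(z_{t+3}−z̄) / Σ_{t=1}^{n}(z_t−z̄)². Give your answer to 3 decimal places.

-0.360

Mean z̄ = (41.8 + 38.6 + 39.3 + 40.5 + 37.8 + 30.7 + 30.4 + 37.5 + 39.1 + 41.4 + 32.3)/11 = 37.2182
Numerator Σ_{t=1}^{8}(z_t−z̄)(z_{t+3}−z̄) = -62.1055
Denominator Σ(z_t−z̄)² = 172.6164
r_3 = -62.1055 / 172.6164 = -0.360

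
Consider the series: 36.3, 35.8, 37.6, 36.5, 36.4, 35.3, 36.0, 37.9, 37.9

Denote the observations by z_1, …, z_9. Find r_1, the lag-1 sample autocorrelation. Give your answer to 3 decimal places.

0.185

Mean z̄ = (36.3 + 35.8 + 37.6 + 36.5 + 36.4 + 35.3 + 36.0 + 37.9 + 37.9)/9 = 36.6333
Numerator Σ_{t=1}^{8}(z_t−z̄)(z_{t+1}−z̄) = 1.3322
Denominator Σ(z_t−z̄)² = 7.2000
r_1 = 1.3322 / 7.2000 = 0.185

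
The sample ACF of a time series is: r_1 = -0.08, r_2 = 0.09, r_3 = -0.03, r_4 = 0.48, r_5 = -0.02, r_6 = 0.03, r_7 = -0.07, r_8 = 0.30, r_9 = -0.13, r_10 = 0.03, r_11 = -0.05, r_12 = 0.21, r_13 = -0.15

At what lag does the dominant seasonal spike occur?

The largest autocorrelation is r_4 = 0.48, with weaker echoes at lags 8 (0.30) and 12 (0.21); the remaining lags stay at or below 0.09.
The dominant spike at lag 4 indicates a seasonal period of 4.

4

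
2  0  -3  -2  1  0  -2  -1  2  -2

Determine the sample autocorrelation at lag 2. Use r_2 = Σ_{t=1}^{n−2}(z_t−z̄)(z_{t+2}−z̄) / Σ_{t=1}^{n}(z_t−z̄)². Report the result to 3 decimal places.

Mean z̄ = (2 + 0 − 3 − 2 + 1 + 0 − 2 − 1 + 2 − 2)/10 = -0.5000
Numerator Σ_{t=1}^{8}(z_t−z̄)(z_{t+2}−z̄) = -17.0000
Denominator Σ(z_t−z̄)² = 28.5000
r_2 = -17.0000 / 28.5000 = -0.596

-0.596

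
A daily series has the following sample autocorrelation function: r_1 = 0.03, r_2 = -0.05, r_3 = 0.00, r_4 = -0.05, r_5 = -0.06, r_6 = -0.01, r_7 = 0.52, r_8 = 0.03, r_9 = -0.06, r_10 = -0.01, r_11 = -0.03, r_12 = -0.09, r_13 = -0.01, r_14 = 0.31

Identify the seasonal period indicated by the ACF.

7

The largest autocorrelation is r_7 = 0.52, with a weaker echo at lag 14 (0.31); the remaining lags stay at or below 0.03.
The dominant spike at lag 7 indicates a seasonal period of 7.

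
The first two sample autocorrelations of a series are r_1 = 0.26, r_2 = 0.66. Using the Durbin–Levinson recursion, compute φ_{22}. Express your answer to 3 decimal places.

0.635

φ_{22} = (r_2 − r_1²) / (1 − r_1²)
r_1² = (0.26)² = 0.0676
Numerator = 0.66 − 0.0676 = 0.5924; denominator = 1 − 0.0676 = 0.9324
φ_{22} = 0.5924 / 0.9324 = 0.635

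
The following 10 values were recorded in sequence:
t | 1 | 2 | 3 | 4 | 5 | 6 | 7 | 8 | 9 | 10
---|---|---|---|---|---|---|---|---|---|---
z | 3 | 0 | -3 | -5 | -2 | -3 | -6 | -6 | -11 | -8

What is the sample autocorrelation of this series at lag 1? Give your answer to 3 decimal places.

Mean z̄ = (3 + 0 − 3 − 5 − 2 − 3 − 6 − 6 − 11 − 8)/10 = -4.1000
Numerator Σ_{t=1}^{9}(z_t−z̄)(z_{t+1}−z̄) = 74.5900
Denominator Σ(z_t−z̄)² = 144.9000
r_1 = 74.5900 / 144.9000 = 0.515

0.515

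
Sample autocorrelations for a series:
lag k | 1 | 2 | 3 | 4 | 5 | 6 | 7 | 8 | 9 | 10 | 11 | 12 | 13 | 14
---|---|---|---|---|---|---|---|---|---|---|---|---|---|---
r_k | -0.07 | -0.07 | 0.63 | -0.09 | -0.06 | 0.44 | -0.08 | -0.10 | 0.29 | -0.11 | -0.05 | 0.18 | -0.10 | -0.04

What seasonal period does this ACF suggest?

3

The largest autocorrelation is r_3 = 0.63, with weaker echoes at lags 6 (0.44), 9 (0.29) and 12 (0.18); the remaining lags stay at or below -0.04.
The dominant spike at lag 3 indicates a seasonal period of 3.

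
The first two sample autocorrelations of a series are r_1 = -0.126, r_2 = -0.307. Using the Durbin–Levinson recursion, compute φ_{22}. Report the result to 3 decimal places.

φ_{22} = (r_2 − r_1²) / (1 − r_1²)
r_1² = (-0.126)² = 0.015876
Numerator = -0.307 − 0.0159 = -0.3229; denominator = 1 − 0.0159 = 0.9841
φ_{22} = -0.3229 / 0.9841 = -0.328

-0.328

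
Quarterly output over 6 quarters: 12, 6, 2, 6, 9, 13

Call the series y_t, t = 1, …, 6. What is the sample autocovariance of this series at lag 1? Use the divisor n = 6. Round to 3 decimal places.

Mean ȳ = (12 + 6 + 2 + 6 + 9 + 13)/6 = 8.0000
Σ_{t=1}^{5}(y_t−ȳ)(y_{t+1}−ȳ) = 19.0000
γ_1 = 19.0000 / 6 = 3.167

3.167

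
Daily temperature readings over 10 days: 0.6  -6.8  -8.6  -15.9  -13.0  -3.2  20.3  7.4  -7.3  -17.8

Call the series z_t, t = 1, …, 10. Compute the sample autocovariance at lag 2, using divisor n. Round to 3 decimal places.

Mean z̄ = (0.6 − 6.8 − 8.6 − 15.9 − 13.0 − 3.2 + 20.3 + 7.4 − 7.3 − 17.8)/10 = -4.4300
Σ_{t=1}^{8}(z_t−z̄)(z_{t+2}−z̄) = -398.6898
γ_2 = -398.6898 / 10 = -39.869

-39.869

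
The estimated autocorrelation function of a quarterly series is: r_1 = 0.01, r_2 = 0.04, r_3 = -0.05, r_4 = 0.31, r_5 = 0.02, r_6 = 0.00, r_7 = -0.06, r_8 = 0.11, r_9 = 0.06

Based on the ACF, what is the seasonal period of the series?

The largest autocorrelation is r_4 = 0.31; the remaining lags stay at or below 0.11.
The dominant spike at lag 4 indicates a seasonal period of 4.

4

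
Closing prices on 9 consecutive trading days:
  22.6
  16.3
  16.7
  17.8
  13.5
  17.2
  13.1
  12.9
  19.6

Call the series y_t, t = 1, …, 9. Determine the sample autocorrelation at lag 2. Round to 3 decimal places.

-0.013

Mean ȳ = (22.6 + 16.3 + 16.7 + 17.8 + 13.5 + 17.2 + 13.1 + 12.9 + 19.6)/9 = 16.6333
Σ(y_t−ȳ)(y_{t+2}−ȳ) = (0.3978) + (-0.3889) + (-0.2089) + (0.6611) + (11.0711) + (-2.1156) + (-10.4822) = -1.0656
Denominator Σ(y_t−ȳ)² = 82.4400
r_2 = -1.0656 / 82.4400 = -0.013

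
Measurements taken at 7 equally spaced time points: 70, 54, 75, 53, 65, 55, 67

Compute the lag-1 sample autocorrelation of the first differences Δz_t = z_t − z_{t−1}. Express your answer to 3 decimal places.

First differences Δz: -16, 21, -22, 12, -10, 12
Mean of differences = -0.5000
Numerator Σ(Δz_t−Δz̄)(Δz_{t+1}−Δz̄) = -1301.7500
Denominator Σ(Δz_t−Δz̄)² = 1567.5000
r_1(Δz) = -1301.7500 / 1567.5000 = -0.830

-0.830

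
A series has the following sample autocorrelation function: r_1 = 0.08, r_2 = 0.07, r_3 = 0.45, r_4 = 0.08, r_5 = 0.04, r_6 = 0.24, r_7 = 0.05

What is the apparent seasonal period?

The largest autocorrelation is r_3 = 0.45, with a weaker echo at lag 6 (0.24); the remaining lags stay at or below 0.08.
The dominant spike at lag 3 indicates a seasonal period of 3.

3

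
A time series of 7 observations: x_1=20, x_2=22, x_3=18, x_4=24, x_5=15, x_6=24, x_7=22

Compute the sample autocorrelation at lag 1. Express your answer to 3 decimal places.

-0.713

Mean x̄ = (20 + 22 + 18 + 24 + 15 + 24 + 22)/7 = 20.7143
Deviations from mean: -0.7143, 1.2857, -2.7143, 3.2857, -5.7143, 3.2857, 1.2857
Numerator Σ_{t=1}^{6}(x_t−x̄)(x_{t+1}−x̄) = -46.6531
Denominator Σ(x_t−x̄)² = 65.4286
r_1 = -46.6531 / 65.4286 = -0.713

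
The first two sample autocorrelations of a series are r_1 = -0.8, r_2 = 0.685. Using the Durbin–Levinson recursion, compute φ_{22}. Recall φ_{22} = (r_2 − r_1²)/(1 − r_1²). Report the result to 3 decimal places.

0.125

φ_{22} = (r_2 − r_1²) / (1 − r_1²)
r_1² = (-0.8)² = 0.64
Numerator = 0.685 − 0.6400 = 0.0450; denominator = 1 − 0.6400 = 0.3600
φ_{22} = 0.0450 / 0.3600 = 0.125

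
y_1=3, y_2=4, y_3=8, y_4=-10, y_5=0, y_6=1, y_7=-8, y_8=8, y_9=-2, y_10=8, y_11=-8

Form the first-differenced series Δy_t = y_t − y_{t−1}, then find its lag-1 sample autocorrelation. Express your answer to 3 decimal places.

First differences Δy: 1, 4, -18, 10, 1, -9, 16, -10, 10, -16
Mean of differences = -1.1000
Numerator Σ(Δy_t−Δȳ)(Δy_{t+1}−Δȳ) = -807.8100
Denominator Σ(Δy_t−Δȳ)² = 1222.9000
r_1(Δy) = -807.8100 / 1222.9000 = -0.661

-0.661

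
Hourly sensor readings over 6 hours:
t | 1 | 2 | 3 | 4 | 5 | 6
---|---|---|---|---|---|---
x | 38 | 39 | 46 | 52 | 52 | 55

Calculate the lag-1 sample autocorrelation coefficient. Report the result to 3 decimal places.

0.538

Mean x̄ = (38 + 39 + 46 + 52 + 52 + 55)/6 = 47.0000
Deviations from mean: -9.0000, -8.0000, -1.0000, 5.0000, 5.0000, 8.0000
Σ(x_t−x̄)(x_{t+1}−x̄) = (72.0000) + (8.0000) + (-5.0000) + (25.0000) + (40.0000) = 140.0000
Denominator Σ(x_t−x̄)² = 260.0000
r_1 = 140.0000 / 260.0000 = 0.538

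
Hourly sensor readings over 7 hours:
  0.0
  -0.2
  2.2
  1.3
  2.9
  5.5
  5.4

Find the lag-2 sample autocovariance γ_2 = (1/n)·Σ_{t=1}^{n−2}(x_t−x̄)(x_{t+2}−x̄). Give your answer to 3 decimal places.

0.194

Mean x̄ = (0.0 − 0.2 + 2.2 + 1.3 + 2.9 + 5.5 + 5.4)/7 = 2.4429
Deviations: -2.4429, -2.6429, -0.2429, -1.1429, 0.4571, 3.0571, 2.9571
Σ_{t=1}^{5}(x_t−x̄)(x_{t+2}−x̄) = 1.3606
γ_2 = 1.3606 / 7 = 0.194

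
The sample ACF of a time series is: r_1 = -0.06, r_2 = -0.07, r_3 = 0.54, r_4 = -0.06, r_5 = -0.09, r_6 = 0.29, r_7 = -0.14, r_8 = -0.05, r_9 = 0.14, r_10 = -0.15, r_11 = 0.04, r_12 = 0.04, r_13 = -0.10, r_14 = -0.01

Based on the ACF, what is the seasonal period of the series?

3

The largest autocorrelation is r_3 = 0.54, with a weaker echo at lag 6 (0.29); the remaining lags stay at or below 0.14.
The dominant spike at lag 3 indicates a seasonal period of 3.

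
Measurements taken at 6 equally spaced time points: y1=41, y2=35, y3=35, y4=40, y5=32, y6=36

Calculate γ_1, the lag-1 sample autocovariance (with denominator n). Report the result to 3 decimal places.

Mean ȳ = (41 + 35 + 35 + 40 + 32 + 36)/6 = 36.5000
Σ_{t=1}^{5}(y_t−ȳ)(y_{t+1}−ȳ) = -23.2500
γ_1 = -23.2500 / 6 = -3.875

-3.875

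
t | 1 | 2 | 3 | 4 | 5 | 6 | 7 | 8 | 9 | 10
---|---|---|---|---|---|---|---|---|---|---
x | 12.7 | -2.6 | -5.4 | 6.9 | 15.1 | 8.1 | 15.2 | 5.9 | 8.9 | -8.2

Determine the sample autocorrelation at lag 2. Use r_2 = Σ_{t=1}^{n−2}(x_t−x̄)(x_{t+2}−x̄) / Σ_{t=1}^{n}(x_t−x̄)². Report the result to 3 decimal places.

-0.113

Mean x̄ = (12.7 − 2.6 − 5.4 + 6.9 + 15.1 + 8.1 + 15.2 + 5.9 + 8.9 − 8.2)/10 = 5.6600
Numerator Σ_{t=1}^{8}(x_t−x̄)(x_{t+2}−x̄) = -71.2592
Denominator Σ(x_t−x̄)² = 630.3840
r_2 = -71.2592 / 630.3840 = -0.113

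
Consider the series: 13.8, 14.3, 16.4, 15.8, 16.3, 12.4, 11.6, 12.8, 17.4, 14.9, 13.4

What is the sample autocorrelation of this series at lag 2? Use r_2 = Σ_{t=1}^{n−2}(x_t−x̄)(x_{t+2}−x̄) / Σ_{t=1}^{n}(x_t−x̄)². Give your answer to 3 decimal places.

Mean x̄ = (13.8 + 14.3 + 16.4 + 15.8 + 16.3 + 12.4 + 11.6 + 12.8 + 17.4 + 14.9 + 13.4)/11 = 14.4636
Numerator Σ_{t=1}^{9}(x_t−x̄)(x_{t+2}−x̄) = -14.7890
Denominator Σ(x_t−x̄)² = 34.5455
r_2 = -14.7890 / 34.5455 = -0.428

-0.428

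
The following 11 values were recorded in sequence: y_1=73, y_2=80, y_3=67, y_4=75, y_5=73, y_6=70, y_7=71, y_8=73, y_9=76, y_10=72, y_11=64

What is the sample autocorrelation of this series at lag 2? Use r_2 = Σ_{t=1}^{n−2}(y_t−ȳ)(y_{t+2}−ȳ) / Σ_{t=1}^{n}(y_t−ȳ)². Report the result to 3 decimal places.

-0.168

Mean ȳ = (73 + 80 + 67 + 75 + 73 + 70 + 71 + 73 + 76 + 72 + 64)/11 = 72.1818
Numerator Σ_{t=1}^{9}(y_t−ȳ)(y_{t+2}−ȳ) = -31.2479
Denominator Σ(y_t−ȳ)² = 185.6364
r_2 = -31.2479 / 185.6364 = -0.168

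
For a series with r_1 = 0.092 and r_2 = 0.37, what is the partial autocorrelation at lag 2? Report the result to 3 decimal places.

0.365

φ_{22} = (r_2 − r_1²) / (1 − r_1²)
r_1² = (0.092)² = 0.008464
Numerator = 0.37 − 0.0085 = 0.3615; denominator = 1 − 0.0085 = 0.9915
φ_{22} = 0.3615 / 0.9915 = 0.365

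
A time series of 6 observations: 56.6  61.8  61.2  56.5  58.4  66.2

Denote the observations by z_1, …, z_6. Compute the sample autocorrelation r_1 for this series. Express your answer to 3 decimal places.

Mean z̄ = (56.6 + 61.8 + 61.2 + 56.5 + 58.4 + 66.2)/6 = 60.1167
Numerator Σ_{t=1}^{5}(z_t−z̄)(z_{t+1}−z̄) = -12.2486
Denominator Σ(z_t−z̄)² = 69.4083
r_1 = -12.2486 / 69.4083 = -0.176

-0.176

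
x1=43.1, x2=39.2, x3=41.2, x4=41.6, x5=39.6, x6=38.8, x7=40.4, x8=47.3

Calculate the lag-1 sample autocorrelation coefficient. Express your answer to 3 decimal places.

Mean x̄ = (43.1 + 39.2 + 41.2 + 41.6 + 39.6 + 38.8 + 40.4 + 47.3)/8 = 41.4000
Deviations from mean: 1.7000, -2.2000, -0.2000, 0.2000, -1.8000, -2.6000, -1.0000, 5.9000
Σ(x_t−x̄)(x_{t+1}−x̄) = (-3.7400) + (0.4400) + (-0.0400) + (-0.3600) + (4.6800) + (2.6000) + (-5.9000) = -2.3200
Denominator Σ(x_t−x̄)² = 53.6200
r_1 = -2.3200 / 53.6200 = -0.043

-0.043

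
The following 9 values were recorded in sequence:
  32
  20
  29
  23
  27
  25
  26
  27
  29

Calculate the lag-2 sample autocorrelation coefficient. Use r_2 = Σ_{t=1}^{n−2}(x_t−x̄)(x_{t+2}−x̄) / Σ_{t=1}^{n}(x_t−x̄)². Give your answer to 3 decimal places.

0.405

Mean x̄ = (32 + 20 + 29 + 23 + 27 + 25 + 26 + 27 + 29)/9 = 26.4444
Σ(x_t−x̄)(x_{t+2}−x̄) = (14.1975) + (22.1975) + (1.4198) + (4.9753) + (-0.2469) + (-0.8025) + (-1.1358) = 40.6049
Denominator Σ(x_t−x̄)² = 100.2222
r_2 = 40.6049 / 100.2222 = 0.405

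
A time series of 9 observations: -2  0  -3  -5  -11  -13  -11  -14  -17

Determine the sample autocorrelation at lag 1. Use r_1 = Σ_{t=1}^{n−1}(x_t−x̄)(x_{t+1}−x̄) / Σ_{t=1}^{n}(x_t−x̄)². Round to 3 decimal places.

Mean x̄ = (-2 + 0 − 3 − 5 − 11 − 13 − 11 − 14 − 17)/9 = -8.4444
Numerator Σ_{t=1}^{8}(x_t−x̄)(x_{t+1}−x̄) = 195.3580
Denominator Σ(x_t−x̄)² = 292.2222
r_1 = 195.3580 / 292.2222 = 0.669

0.669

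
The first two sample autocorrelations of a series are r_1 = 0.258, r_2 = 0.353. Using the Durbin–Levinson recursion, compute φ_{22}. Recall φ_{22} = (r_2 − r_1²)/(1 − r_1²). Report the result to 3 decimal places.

φ_{22} = (r_2 − r_1²) / (1 − r_1²)
r_1² = (0.258)² = 0.066564
Numerator = 0.353 − 0.0666 = 0.2864; denominator = 1 − 0.0666 = 0.9334
φ_{22} = 0.2864 / 0.9334 = 0.307

0.307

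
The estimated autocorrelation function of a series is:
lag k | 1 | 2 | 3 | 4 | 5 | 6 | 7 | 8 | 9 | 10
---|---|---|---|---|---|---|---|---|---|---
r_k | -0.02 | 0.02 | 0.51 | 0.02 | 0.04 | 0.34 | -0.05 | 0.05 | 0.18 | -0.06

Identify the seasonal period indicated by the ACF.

3

The largest autocorrelation is r_3 = 0.51, with weaker echoes at lags 6 (0.34) and 9 (0.18); the remaining lags stay at or below 0.05.
The dominant spike at lag 3 indicates a seasonal period of 3.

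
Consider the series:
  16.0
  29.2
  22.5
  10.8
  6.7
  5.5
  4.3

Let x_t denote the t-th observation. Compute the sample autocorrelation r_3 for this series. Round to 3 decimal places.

Mean x̄ = (16.0 + 29.2 + 22.5 + 10.8 + 6.7 + 5.5 + 4.3)/7 = 13.5714
Deviations from mean: 2.4286, 15.6286, 8.9286, -2.7714, -6.8714, -8.0714, -9.2714
Σ(x_t−x̄)(x_{t+3}−x̄) = (-6.7306) + (-107.3906) + (-72.0663) + (25.6951) = -160.4924
Denominator Σ(x_t−x̄)² = 535.8743
r_3 = -160.4924 / 535.8743 = -0.299

-0.299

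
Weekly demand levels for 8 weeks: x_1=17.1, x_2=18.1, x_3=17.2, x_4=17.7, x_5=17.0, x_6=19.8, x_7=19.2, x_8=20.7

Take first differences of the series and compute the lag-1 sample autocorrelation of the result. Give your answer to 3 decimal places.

First differences Δx: 1.0, -0.9, 0.5, -0.7, 2.8, -0.6, 1.5
Mean of differences = 0.5143
Numerator Σ(Δx_t−Δx̄)(Δx_{t+1}−Δx̄) = -7.0702
Denominator Σ(Δx_t−Δx̄)² = 11.1486
r_1(Δx) = -7.0702 / 11.1486 = -0.634

-0.634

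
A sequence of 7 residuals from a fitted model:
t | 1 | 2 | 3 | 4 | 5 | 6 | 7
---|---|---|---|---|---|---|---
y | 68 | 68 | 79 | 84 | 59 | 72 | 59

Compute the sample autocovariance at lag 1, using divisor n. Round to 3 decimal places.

Mean ȳ = (68 + 68 + 79 + 84 + 59 + 72 + 59)/7 = 69.8571
Σ_{t=1}^{6}(y_t−ȳ)(y_{t+1}−ȳ) = -84.3061
γ_1 = -84.3061 / 7 = -12.044

-12.044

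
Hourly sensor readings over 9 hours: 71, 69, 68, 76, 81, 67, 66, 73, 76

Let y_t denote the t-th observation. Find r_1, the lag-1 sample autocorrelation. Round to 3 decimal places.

Mean ȳ = (71 + 69 + 68 + 76 + 81 + 67 + 66 + 73 + 76)/9 = 71.8889
Numerator Σ_{t=1}^{8}(y_t−ȳ)(y_{t+1}−ȳ) = 17.5432
Denominator Σ(y_t−ȳ)² = 200.8889
r_1 = 17.5432 / 200.8889 = 0.087

0.087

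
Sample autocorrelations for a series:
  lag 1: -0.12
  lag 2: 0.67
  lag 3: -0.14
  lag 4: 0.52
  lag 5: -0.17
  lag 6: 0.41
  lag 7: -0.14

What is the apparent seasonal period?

The largest autocorrelation is r_2 = 0.67, with weaker echoes at lags 4 (0.52) and 6 (0.41); the remaining lags stay at or below -0.12.
The dominant spike at lag 2 indicates a seasonal period of 2.

2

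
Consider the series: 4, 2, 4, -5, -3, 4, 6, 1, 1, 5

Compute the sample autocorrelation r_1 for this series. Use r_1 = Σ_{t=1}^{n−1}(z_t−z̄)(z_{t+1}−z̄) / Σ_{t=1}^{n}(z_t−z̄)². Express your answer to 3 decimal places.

0.110

Mean z̄ = (4 + 2 + 4 − 5 − 3 + 4 + 6 + 1 + 1 + 5)/10 = 1.9000
Numerator Σ_{t=1}^{9}(z_t−z̄)(z_{t+1}−z̄) = 12.3900
Denominator Σ(z_t−z̄)² = 112.9000
r_1 = 12.3900 / 112.9000 = 0.110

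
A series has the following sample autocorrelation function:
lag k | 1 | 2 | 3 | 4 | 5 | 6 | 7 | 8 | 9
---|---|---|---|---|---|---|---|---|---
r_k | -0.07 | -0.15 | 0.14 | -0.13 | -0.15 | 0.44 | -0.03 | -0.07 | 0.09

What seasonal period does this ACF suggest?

6

The largest autocorrelation is r_6 = 0.44; the remaining lags stay at or below 0.14.
The dominant spike at lag 6 indicates a seasonal period of 6.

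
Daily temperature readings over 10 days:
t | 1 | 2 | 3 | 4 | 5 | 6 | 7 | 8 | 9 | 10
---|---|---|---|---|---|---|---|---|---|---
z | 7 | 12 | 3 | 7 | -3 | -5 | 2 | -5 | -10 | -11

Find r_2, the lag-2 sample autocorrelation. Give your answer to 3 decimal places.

0.214

Mean z̄ = (7 + 12 + 3 + 7 − 3 − 5 + 2 − 5 − 10 − 11)/10 = -0.3000
Numerator Σ_{t=1}^{8}(z_t−z̄)(z_{t+2}−z̄) = 114.5200
Denominator Σ(z_t−z̄)² = 534.1000
r_2 = 114.5200 / 534.1000 = 0.214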